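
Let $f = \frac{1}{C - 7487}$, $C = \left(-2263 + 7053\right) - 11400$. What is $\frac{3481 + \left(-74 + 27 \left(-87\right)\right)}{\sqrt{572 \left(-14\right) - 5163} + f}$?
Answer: $- \frac{7457313}{1308706180970} - \frac{105125741361 i \sqrt{13171}}{1308706180970} \approx -5.6982 \cdot 10^{-6} - 9.2188 i$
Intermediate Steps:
$C = -6610$ ($C = 4790 - 11400 = -6610$)
$f = - \frac{1}{14097}$ ($f = \frac{1}{-6610 - 7487} = \frac{1}{-14097} = - \frac{1}{14097} \approx -7.0937 \cdot 10^{-5}$)
$\frac{3481 + \left(-74 + 27 \left(-87\right)\right)}{\sqrt{572 \left(-14\right) - 5163} + f} = \frac{3481 + \left(-74 + 27 \left(-87\right)\right)}{\sqrt{572 \left(-14\right) - 5163} - \frac{1}{14097}} = \frac{3481 - 2423}{\sqrt{-8008 - 5163} - \frac{1}{14097}} = \frac{3481 - 2423}{\sqrt{-13171} - \frac{1}{14097}} = \frac{1058}{i \sqrt{13171} - \frac{1}{14097}} = \frac{1058}{- \frac{1}{14097} + i \sqrt{13171}}$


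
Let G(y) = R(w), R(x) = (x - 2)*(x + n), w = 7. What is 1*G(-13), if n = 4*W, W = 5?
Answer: 135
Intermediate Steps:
n = 20 (n = 4*5 = 20)
R(x) = (-2 + x)*(20 + x) (R(x) = (x - 2)*(x + 20) = (-2 + x)*(20 + x))
G(y) = 135 (G(y) = -40 + 7**2 + 18*7 = -40 + 49 + 126 = 135)
1*G(-13) = 1*135 = 135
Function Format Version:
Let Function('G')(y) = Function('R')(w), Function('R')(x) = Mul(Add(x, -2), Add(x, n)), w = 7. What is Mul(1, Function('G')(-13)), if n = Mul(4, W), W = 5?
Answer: 135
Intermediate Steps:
n = 20 (n = Mul(4, 5) = 20)
Function('R')(x) = Mul(Add(-2, x), Add(20, x)) (Function('R')(x) = Mul(Add(x, -2), Add(x, 20)) = Mul(Add(-2, x), Add(20, x)))
Function('G')(y) = 135 (Function('G')(y) = Add(-40, Pow(7, 2), Mul(18, 7)) = Add(-40, 49, 126) = 135)
Mul(1, Function('G')(-13)) = Mul(1, 135) = 135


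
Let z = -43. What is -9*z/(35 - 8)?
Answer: 43/3 ≈ 14.333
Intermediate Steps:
-9*z/(35 - 8) = -9*(-43)/(35 - 8) = -(-387)/27 = -1*(-43/3) = 43/3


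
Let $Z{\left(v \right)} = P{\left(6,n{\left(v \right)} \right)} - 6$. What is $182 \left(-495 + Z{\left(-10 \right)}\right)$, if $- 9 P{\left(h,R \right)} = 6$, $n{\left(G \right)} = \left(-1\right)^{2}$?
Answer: $- \frac{273910}{3} \approx -91303.0$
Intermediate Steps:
$n{\left(G \right)} = 1$
$P{\left(h,R \right)} = - \frac{2}{3}$ ($P{\left(h,R \right)} = \left(- \frac{1}{9}\right) 6 = - \frac{2}{3}$)
$Z{\left(v \right)} = - \frac{20}{3}$ ($Z{\left(v \right)} = - \frac{2}{3} - 6 = - \frac{20}{3}$)
$182 \left(-495 + Z{\left(-10 \right)}\right) = 182 \left(-495 - \frac{20}{3}\right) = 182 \left(- \frac{1505}{3}\right) = - \frac{273910}{3}$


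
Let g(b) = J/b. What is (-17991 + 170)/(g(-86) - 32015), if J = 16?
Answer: 766303/1376653 ≈ 0.55664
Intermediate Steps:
g(b) = 16/b
(-17991 + 170)/(g(-86) - 32015) = (-17991 + 170)/(16/(-86) - 32015) = -17821/(16*(-1/86) - 32015) = -17821/(-8/43 - 32015) = -17821/(-1376653/43) = -17821*(-43/1376653) = 766303/1376653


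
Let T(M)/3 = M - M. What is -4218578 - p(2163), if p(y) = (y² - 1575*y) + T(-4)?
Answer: -5490422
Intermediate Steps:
T(M) = 0 (T(M) = 3*(M - M) = 3*0 = 0)
p(y) = y² - 1575*y (p(y) = (y² - 1575*y) + 0 = y² - 1575*y)
-4218578 - p(2163) = -4218578 - 2163*(-1575 + 2163) = -4218578 - 2163*588 = -4218578 - 1*1271844 = -4218578 - 1271844 = -5490422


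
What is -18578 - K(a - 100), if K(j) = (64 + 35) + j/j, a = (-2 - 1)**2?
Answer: -18678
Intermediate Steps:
a = 9 (a = (-3)**2 = 9)
K(j) = 100 (K(j) = 99 + 1 = 100)
-18578 - K(a - 100) = -18578 - 1*100 = -18578 - 100 = -18678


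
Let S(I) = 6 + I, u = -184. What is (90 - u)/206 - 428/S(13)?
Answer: -41481/1957 ≈ -21.196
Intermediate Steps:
(90 - u)/206 - 428/S(13) = (90 - 1*(-184))/206 - 428/(6 + 13) = (90 + 184)*(1/206) - 428/19 = 274*(1/206) - 428*1/19 = 137/103 - 428/19 = -41481/1957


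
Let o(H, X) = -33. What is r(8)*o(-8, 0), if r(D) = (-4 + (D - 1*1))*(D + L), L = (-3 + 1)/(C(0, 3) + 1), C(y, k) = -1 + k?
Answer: -726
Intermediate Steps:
L = -⅔ (L = (-3 + 1)/((-1 + 3) + 1) = -2/(2 + 1) = -2/3 = -2*⅓ = -⅔ ≈ -0.66667)
r(D) = (-5 + D)*(-⅔ + D) (r(D) = (-4 + (D - 1*1))*(D - ⅔) = (-4 + (D - 1))*(-⅔ + D) = (-4 + (-1 + D))*(-⅔ + D) = (-5 + D)*(-⅔ + D))
r(8)*o(-8, 0) = (10/3 + 8² - 17/3*8)*(-33) = (10/3 + 64 - 136/3)*(-33) = 22*(-33) = -726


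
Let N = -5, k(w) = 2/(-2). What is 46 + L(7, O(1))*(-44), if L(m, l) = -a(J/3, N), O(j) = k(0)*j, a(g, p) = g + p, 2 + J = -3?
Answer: -742/3 ≈ -247.33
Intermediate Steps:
J = -5 (J = -2 - 3 = -5)
k(w) = -1 (k(w) = 2*(-½) = -1)
O(j) = -j
L(m, l) = 20/3 (L(m, l) = -(-5/3 - 5) = -1*(-20/3) = 20/3)
46 + L(7, O(1))*(-44) = 46 + (20/3)*(-44) = 46 - 880/3 = -742/3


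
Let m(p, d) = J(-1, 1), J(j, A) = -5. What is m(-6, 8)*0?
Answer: 0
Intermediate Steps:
m(p, d) = -5
m(-6, 8)*0 = -5*0 = 0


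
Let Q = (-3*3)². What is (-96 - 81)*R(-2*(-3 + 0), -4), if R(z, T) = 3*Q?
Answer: -43011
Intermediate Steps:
Q = 81 (Q = (-9)² = 81)
R(z, T) = 243 (R(z, T) = 3*81 = 243)
(-96 - 81)*R(-2*(-3 + 0), -4) = (-96 - 81)*243 = -177*243 = -43011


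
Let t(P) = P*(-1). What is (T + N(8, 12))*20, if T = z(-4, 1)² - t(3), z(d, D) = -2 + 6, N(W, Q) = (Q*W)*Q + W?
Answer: 23580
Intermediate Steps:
t(P) = -P
N(W, Q) = W + W*Q² (N(W, Q) = W*Q² + W = W + W*Q²)
z(d, D) = 4
T = 19 (T = 4² - (-1)*3 = 16 - 1*(-3) = 16 + 3 = 19)
(T + N(8, 12))*20 = (19 + 8*(1 + 12²))*20 = (19 + 8*(1 + 144))*20 = (19 + 8*145)*20 = (19 + 1160)*20 = 1179*20 = 23580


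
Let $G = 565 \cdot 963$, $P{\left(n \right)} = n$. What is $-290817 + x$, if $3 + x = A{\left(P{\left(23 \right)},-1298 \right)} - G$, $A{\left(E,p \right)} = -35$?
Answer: $-834950$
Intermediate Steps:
$G = 544095$
$x = -544133$ ($x = -3 - 544130 = -544133$)
$-290817 + x = -290817 - 544133 = -834950$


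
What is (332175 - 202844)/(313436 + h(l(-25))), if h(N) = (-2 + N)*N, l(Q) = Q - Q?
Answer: 129331/313436 ≈ 0.41262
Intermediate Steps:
l(Q) = 0
h(N) = N*(-2 + N)
(332175 - 202844)/(313436 + h(l(-25))) = (332175 - 202844)/(313436 + 0*(-2 + 0)) = 129331/(313436 + 0*(-2)) = 129331/(313436 + 0) = 129331/313436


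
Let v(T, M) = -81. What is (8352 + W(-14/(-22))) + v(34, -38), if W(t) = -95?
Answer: 8176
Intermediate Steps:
(8352 + W(-14/(-22))) + v(34, -38) = (8352 - 95) - 81 = 8257 - 81 = 8176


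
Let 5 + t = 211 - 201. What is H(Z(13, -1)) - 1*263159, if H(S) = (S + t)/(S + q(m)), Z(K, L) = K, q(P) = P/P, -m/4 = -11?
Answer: -1842104/7 ≈ -2.6316e+5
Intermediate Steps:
m = 44 (m = -4*(-11) = 44)
q(P) = 1
t = 5 (t = -5 + (211 - 201) = -5 + 10 = 5)
H(S) = (5 + S)/(1 + S) (H(S) = (S + 5)/(S + 1) = (5 + S)/(1 + S))
H(Z(13, -1)) - 1*263159 = (5 + 13)/(1 + 13) - 1*263159 = 18/14 - 263159 = (1/14)*18 - 263159 = 9/7 - 263159 = -1842104/7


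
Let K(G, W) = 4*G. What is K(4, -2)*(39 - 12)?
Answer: 432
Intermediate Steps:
K(4, -2)*(39 - 12) = (4*4)*(39 - 12) = 16*27 = 432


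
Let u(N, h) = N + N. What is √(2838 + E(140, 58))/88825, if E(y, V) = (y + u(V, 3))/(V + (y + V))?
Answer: √2839/88825 ≈ 0.00059986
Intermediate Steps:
u(N, h) = 2*N
E(y, V) = 1 (E(y, V) = (y + 2*V)/(V + (y + V)) = (y + 2*V)/(V + (V + y)) = (y + 2*V)/(y + 2*V) = 1)
√(2838 + E(140, 58))/88825 = √(2838 + 1)/88825 = √2839*(1/88825) = √2839/88825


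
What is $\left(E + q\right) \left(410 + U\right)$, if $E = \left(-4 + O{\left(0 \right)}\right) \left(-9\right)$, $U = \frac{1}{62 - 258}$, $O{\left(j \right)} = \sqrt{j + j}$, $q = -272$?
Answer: $- \frac{4741181}{49} \approx -96759.0$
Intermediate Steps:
$O{\left(j \right)} = \sqrt{2} \sqrt{j}$ ($O{\left(j \right)} = \sqrt{2 j} = \sqrt{2} \sqrt{j}$)
$U = - \frac{1}{196}$ ($U = \frac{1}{-196} = - \frac{1}{196} \approx -0.005102$)
$E = 36$ ($E = \left(-4 + \sqrt{2} \sqrt{0}\right) \left(-9\right) = \left(-4 + \sqrt{2} \cdot 0\right) \left(-9\right) = \left(-4 + 0\right) \left(-9\right) = \left(-4\right) \left(-9\right) = 36$)
$\left(E + q\right) \left(410 + U\right) = \left(36 - 272\right) \left(410 - \frac{1}{196}\right) = \left(-236\right) \frac{80359}{196} = - \frac{4741181}{49}$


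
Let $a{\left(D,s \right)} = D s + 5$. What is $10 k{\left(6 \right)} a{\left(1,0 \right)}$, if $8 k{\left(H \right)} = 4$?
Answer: $25$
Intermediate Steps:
$k{\left(H \right)} = \frac{1}{2}$ ($k{\left(H \right)} = \frac{1}{8} \cdot 4 = \frac{1}{2}$)
$a{\left(D,s \right)} = 5 + D s$
$10 k{\left(6 \right)} a{\left(1,0 \right)} = 10 \cdot \frac{1}{2} \left(5 + 1 \cdot 0\right) = 5 \left(5 + 0\right) = 5 \cdot 5 = 25$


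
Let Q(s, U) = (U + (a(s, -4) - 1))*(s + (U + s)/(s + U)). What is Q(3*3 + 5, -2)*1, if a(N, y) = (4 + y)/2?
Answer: -45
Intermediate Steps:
a(N, y) = 2 + y/2 (a(N, y) = (4 + y)*(½) = 2 + y/2)
Q(s, U) = (1 + s)*(-1 + U) (Q(s, U) = (U + ((2 + (½)*(-4)) - 1))*(s + (U + s)/(s + U)) = (U + ((2 - 2) - 1))*(s + (U + s)/(U + s)) = (U + (0 - 1))*(s + 1) = (U - 1)*(1 + s) = (-1 + U)*(1 + s) = (1 + s)*(-1 + U))
Q(3*3 + 5, -2)*1 = (-1 - 2 - (3*3 + 5) - 2*(3*3 + 5))*1 = (-1 - 2 - (9 + 5) - 2*(9 + 5))*1 = (-1 - 2 - 1*14 - 2*14)*1 = (-1 - 2 - 14 - 28)*1 = -45*1 = -45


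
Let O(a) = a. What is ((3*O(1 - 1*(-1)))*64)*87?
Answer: 33408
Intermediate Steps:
((3*O(1 - 1*(-1)))*64)*87 = ((3*(1 - 1*(-1)))*64)*87 = ((3*(1 + 1))*64)*87 = ((3*2)*64)*87 = (6*64)*87 = 384*87 = 33408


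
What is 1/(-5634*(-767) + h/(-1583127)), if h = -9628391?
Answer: 1583127/6841141504697 ≈ 2.3141e-7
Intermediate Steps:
1/(-5634*(-767) + h/(-1583127)) = 1/(-5634*(-767) - 9628391/(-1583127)) = 1/(4321278 - 9628391*(-1/1583127)) = 1/(4321278 + 9628391/1583127) = 1/(6841141504697/1583127) = 1583127/6841141504697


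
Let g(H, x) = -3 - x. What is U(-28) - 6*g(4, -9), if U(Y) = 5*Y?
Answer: -176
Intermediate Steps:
U(-28) - 6*g(4, -9) = 5*(-28) - 6*(-3 - 1*(-9)) = -140 - 6*(-3 + 9) = -140 - 6*6 = -140 - 36 = -176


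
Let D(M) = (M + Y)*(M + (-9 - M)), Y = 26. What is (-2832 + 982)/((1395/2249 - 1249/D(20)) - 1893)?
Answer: 1722509100/1759159267 ≈ 0.97917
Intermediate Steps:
D(M) = -234 - 9*M (D(M) = (M + 26)*(M + (-9 - M)) = (26 + M)*(-9) = -234 - 9*M)
(-2832 + 982)/((1395/2249 - 1249/D(20)) - 1893) = (-2832 + 982)/((1395/2249 - 1249/(-234 - 9*20)) - 1893) = -1850/((1395*(1/2249) - 1249/(-234 - 180)) - 1893) = -1850/((1395/2249 - 1249/(-414)) - 1893) = -1850/((1395/2249 - 1249*(-1/414)) - 1893) = -1850/((1395/2249 + 1249/414) - 1893) = -1850/(3386531/931086 - 1893) = -1850/(-1759159267/931086) = -1850*(-931086/1759159267) = 1722509100/1759159267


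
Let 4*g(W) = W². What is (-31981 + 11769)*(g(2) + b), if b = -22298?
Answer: 450666964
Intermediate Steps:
g(W) = W²/4
(-31981 + 11769)*(g(2) + b) = (-31981 + 11769)*((¼)*2² - 22298) = -20212*((¼)*4 - 22298) = -20212*(1 - 22298) = -20212*(-22297) = 450666964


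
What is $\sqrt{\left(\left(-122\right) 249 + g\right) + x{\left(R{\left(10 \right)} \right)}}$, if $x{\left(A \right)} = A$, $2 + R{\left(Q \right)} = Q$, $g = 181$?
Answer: $i \sqrt{30189} \approx 173.75 i$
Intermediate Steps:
$R{\left(Q \right)} = -2 + Q$
$\sqrt{\left(\left(-122\right) 249 + g\right) + x{\left(R{\left(10 \right)} \right)}} = \sqrt{\left(\left(-122\right) 249 + 181\right) + \left(-2 + 10\right)} = \sqrt{\left(-30378 + 181\right) + 8} = \sqrt{-30197 + 8} = \sqrt{-30189} = i \sqrt{30189}$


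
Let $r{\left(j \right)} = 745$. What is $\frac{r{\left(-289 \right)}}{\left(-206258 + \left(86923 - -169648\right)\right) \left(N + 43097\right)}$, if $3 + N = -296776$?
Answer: $- \frac{745}{12763502466} \approx -5.837 \cdot 10^{-8}$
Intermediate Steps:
$N = -296779$ ($N = -3 - 296776 = -296779$)
$\frac{r{\left(-289 \right)}}{\left(-206258 + \left(86923 - -169648\right)\right) \left(N + 43097\right)} = \frac{745}{\left(-206258 + \left(86923 - -169648\right)\right) \left(-296779 + 43097\right)} = \frac{745}{\left(-206258 + \left(86923 + 169648\right)\right) \left(-253682\right)} = \frac{745}{\left(-206258 + 256571\right) \left(-253682\right)} = \frac{745}{50313 \left(-253682\right)} = \frac{745}{-12763502466} = 745 \left(- \frac{1}{12763502466}\right) = - \frac{745}{12763502466}$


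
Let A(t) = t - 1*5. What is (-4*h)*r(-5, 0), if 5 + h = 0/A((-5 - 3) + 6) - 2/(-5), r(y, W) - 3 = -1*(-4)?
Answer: 644/5 ≈ 128.80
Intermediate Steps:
A(t) = -5 + t (A(t) = t - 5 = -5 + t)
r(y, W) = 7 (r(y, W) = 3 - 1*(-4) = 3 + 4 = 7)
h = -23/5 (h = -5 + (0/(-5 + ((-5 - 3) + 6)) - 2/(-5)) = -5 + (0/(-5 + (-8 + 6)) - 2*(-1/5)) = -5 + (0/(-5 - 2) + 2/5) = -5 + (0/(-7) + 2/5) = -5 + (0*(-1/7) + 2/5) = -5 + (0 + 2/5) = -5 + 2/5 = -23/5 ≈ -4.6000)
(-4*h)*r(-5, 0) = -4*(-23/5)*7 = (92/5)*7 = 644/5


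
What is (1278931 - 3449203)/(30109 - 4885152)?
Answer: 2170272/4855043 ≈ 0.44701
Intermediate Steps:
(1278931 - 3449203)/(30109 - 4885152) = -2170272/(-4855043) = -2170272*(-1/4855043) = 2170272/4855043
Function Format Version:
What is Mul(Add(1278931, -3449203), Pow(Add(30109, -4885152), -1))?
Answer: Rational(2170272, 4855043) ≈ 0.44701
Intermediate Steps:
Mul(Add(1278931, -3449203), Pow(Add(30109, -4885152), -1)) = Mul(-2170272, Pow(-4855043, -1)) = Mul(-2170272, Rational(-1, 4855043)) = Rational(2170272, 4855043)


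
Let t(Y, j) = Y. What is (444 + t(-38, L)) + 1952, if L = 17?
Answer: 2358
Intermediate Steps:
(444 + t(-38, L)) + 1952 = (444 - 38) + 1952 = 406 + 1952 = 2358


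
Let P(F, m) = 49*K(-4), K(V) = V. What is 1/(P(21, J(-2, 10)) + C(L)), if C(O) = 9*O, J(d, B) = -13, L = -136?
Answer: -1/1420 ≈ -0.00070423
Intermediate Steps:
P(F, m) = -196 (P(F, m) = 49*(-4) = -196)
1/(P(21, J(-2, 10)) + C(L)) = 1/(-196 + 9*(-136)) = 1/(-196 - 1224) = 1/(-1420) = -1/1420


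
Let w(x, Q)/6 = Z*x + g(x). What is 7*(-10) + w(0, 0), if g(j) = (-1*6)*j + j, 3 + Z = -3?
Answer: -70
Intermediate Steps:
Z = -6 (Z = -3 - 3 = -6)
g(j) = -5*j (g(j) = -6*j + j = -5*j)
w(x, Q) = -66*x (w(x, Q) = 6*(-6*x - 5*x) = 6*(-11*x) = -66*x)
7*(-10) + w(0, 0) = 7*(-10) - 66*0 = -70 + 0 = -70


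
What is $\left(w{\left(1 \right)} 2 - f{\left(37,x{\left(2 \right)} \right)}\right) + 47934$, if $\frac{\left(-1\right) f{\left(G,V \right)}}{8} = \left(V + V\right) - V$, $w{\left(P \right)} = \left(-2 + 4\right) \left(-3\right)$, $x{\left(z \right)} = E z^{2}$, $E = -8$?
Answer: $47666$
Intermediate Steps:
$x{\left(z \right)} = - 8 z^{2}$
$w{\left(P \right)} = -6$ ($w{\left(P \right)} = 2 \left(-3\right) = -6$)
$f{\left(G,V \right)} = - 8 V$ ($f{\left(G,V \right)} = - 8 \left(\left(V + V\right) - V\right) = - 8 \left(2 V - V\right) = - 8 V$)
$\left(w{\left(1 \right)} 2 - f{\left(37,x{\left(2 \right)} \right)}\right) + 47934 = \left(\left(-6\right) 2 - - 8 \left(- 8 \cdot 2^{2}\right)\right) + 47934 = \left(-12 - - 8 \left(\left(-8\right) 4\right)\right) + 47934 = \left(-12 - \left(-8\right) \left(-32\right)\right) + 47934 = \left(-12 - 256\right) + 47934 = -268 + 47934 = 47666$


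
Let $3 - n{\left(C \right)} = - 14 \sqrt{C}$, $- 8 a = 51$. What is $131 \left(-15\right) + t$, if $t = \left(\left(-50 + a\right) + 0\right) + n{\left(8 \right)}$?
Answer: $- \frac{16147}{8} + 28 \sqrt{2} \approx -1978.8$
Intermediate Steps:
$a = - \frac{51}{8}$ ($a = \left(- \frac{1}{8}\right) 51 = - \frac{51}{8} \approx -6.375$)
$n{\left(C \right)} = 3 + 14 \sqrt{C}$ ($n{\left(C \right)} = 3 - - 14 \sqrt{C} = 3 + 14 \sqrt{C}$)
$t = - \frac{427}{8} + 28 \sqrt{2}$ ($t = \left(\left(-50 - \frac{51}{8}\right) + 0\right) + \left(3 + 14 \sqrt{8}\right) = \left(- \frac{451}{8} + 0\right) + \left(3 + 14 \cdot 2 \sqrt{2}\right) = - \frac{451}{8} + \left(3 + 28 \sqrt{2}\right) = - \frac{427}{8} + 28 \sqrt{2} \approx -13.777$)
$131 \left(-15\right) + t = 131 \left(-15\right) - \left(\frac{427}{8} - 28 \sqrt{2}\right) = -1965 - \left(\frac{427}{8} - 28 \sqrt{2}\right) = - \frac{16147}{8} + 28 \sqrt{2}$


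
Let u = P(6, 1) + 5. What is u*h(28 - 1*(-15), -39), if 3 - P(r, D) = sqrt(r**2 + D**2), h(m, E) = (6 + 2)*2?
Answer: 128 - 16*sqrt(37) ≈ 30.676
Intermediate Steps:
h(m, E) = 16 (h(m, E) = 8*2 = 16)
P(r, D) = 3 - sqrt(D**2 + r**2) (P(r, D) = 3 - sqrt(r**2 + D**2) = 3 - sqrt(D**2 + r**2))
u = 8 - sqrt(37) (u = (3 - sqrt(1**2 + 6**2)) + 5 = (3 - sqrt(1 + 36)) + 5 = (3 - sqrt(37)) + 5 = 8 - sqrt(37) ≈ 1.9172)
u*h(28 - 1*(-15), -39) = (8 - sqrt(37))*16 = 128 - 16*sqrt(37)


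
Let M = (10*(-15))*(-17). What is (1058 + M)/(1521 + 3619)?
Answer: 902/1285 ≈ 0.70195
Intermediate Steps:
M = 2550 (M = -150*(-17) = 2550)
(1058 + M)/(1521 + 3619) = (1058 + 2550)/(1521 + 3619) = 3608/5140 = 3608*(1/5140) = 902/1285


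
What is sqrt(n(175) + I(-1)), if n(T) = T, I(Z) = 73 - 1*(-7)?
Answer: sqrt(255) ≈ 15.969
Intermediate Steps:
I(Z) = 80 (I(Z) = 73 + 7 = 80)
sqrt(n(175) + I(-1)) = sqrt(175 + 80) = sqrt(255)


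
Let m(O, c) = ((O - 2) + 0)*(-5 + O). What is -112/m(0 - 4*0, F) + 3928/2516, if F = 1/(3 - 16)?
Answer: -30314/3145 ≈ -9.6388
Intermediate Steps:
F = -1/13 (F = 1/(-13) = -1/13 ≈ -0.076923)
m(O, c) = (-5 + O)*(-2 + O) (m(O, c) = ((-2 + O) + 0)*(-5 + O) = (-2 + O)*(-5 + O) = (-5 + O)*(-2 + O))
-112/m(0 - 4*0, F) + 3928/2516 = -112/(10 + (0 - 4*0)² - 7*(0 - 4*0)) + 3928/2516 = -112/(10 + (0 + 0)² - 7*(0 + 0)) + 3928*(1/2516) = -112/(10 + 0² - 7*0) + 982/629 = -112/(10 + 0 + 0) + 982/629 = -112/10 + 982/629 = -112*⅒ + 982/629 = -56/5 + 982/629 = -30314/3145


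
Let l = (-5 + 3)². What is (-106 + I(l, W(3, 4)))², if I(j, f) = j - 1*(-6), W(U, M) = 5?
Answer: 9216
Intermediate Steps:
l = 4 (l = (-2)² = 4)
I(j, f) = 6 + j (I(j, f) = j + 6 = 6 + j)
(-106 + I(l, W(3, 4)))² = (-106 + (6 + 4))² = (-106 + 10)² = (-96)² = 9216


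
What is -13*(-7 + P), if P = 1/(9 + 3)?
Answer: 1079/12 ≈ 89.917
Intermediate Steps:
P = 1/12 ≈ 0.083333
-13*(-7 + P) = -13*(-7 + 1/12) = -13*(-83/12) = 1079/12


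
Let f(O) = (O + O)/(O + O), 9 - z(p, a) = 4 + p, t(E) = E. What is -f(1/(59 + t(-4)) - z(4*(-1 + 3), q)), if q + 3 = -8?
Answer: -1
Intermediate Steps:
q = -11 (q = -3 - 8 = -11)
z(p, a) = 5 - p (z(p, a) = 9 - (4 + p) = 9 + (-4 - p) = 5 - p)
f(O) = 1 (f(O) = (2*O)/((2*O)) = (2*O)*(1/(2*O)) = 1)
-f(1/(59 + t(-4)) - z(4*(-1 + 3), q)) = -1*1 = -1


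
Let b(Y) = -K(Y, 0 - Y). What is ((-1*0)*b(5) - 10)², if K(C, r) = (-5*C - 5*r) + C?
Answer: 100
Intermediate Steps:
K(C, r) = -5*r - 4*C
b(Y) = -Y (b(Y) = -(-5*(0 - Y) - 4*Y) = -(-(-5)*Y - 4*Y) = -(5*Y - 4*Y) = -Y)
((-1*0)*b(5) - 10)² = ((-1*0)*(-1*5) - 10)² = (0*(-5) - 10)² = (0 - 10)² = (-10)² = 100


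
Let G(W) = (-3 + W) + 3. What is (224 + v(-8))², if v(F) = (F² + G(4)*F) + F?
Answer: 61504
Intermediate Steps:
G(W) = W
v(F) = F² + 5*F (v(F) = (F² + 4*F) + F = F² + 5*F)
(224 + v(-8))² = (224 - 8*(5 - 8))² = (224 - 8*(-3))² = (224 + 24)² = 248² = 61504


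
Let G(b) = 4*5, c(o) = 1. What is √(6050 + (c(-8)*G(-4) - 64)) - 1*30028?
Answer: -30028 + √6006 ≈ -29951.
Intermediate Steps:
G(b) = 20
√(6050 + (c(-8)*G(-4) - 64)) - 1*30028 = √(6050 + (1*20 - 64)) - 1*30028 = √(6050 + (20 - 64)) - 30028 = √(6050 - 44) - 30028 = √6006 - 30028 = -30028 + √6006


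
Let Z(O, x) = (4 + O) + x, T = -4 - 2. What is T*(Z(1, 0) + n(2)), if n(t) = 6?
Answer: -66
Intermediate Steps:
T = -6
Z(O, x) = 4 + O + x
T*(Z(1, 0) + n(2)) = -6*((4 + 1 + 0) + 6) = -6*(5 + 6) = -6*11 = -66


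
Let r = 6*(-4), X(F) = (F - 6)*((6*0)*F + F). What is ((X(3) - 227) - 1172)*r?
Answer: 33792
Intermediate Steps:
X(F) = F*(-6 + F) (X(F) = (-6 + F)*(0*F + F) = (-6 + F)*(0 + F) = (-6 + F)*F = F*(-6 + F))
r = -24
((X(3) - 227) - 1172)*r = ((3*(-6 + 3) - 227) - 1172)*(-24) = ((3*(-3) - 227) - 1172)*(-24) = ((-9 - 227) - 1172)*(-24) = (-236 - 1172)*(-24) = -1408*(-24) = 33792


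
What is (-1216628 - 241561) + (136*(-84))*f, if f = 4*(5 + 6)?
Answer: -1960845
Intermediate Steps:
f = 44 (f = 4*11 = 44)
(-1216628 - 241561) + (136*(-84))*f = (-1216628 - 241561) + (136*(-84))*44 = -1458189 - 11424*44 = -1458189 - 502656 = -1960845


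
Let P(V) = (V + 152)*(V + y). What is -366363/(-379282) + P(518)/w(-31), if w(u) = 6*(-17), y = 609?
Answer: -143177338177/19343382 ≈ -7401.9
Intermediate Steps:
P(V) = (152 + V)*(609 + V) (P(V) = (V + 152)*(V + 609) = (152 + V)*(609 + V))
w(u) = -102
-366363/(-379282) + P(518)/w(-31) = -366363/(-379282) + (92568 + 518² + 761*518)/(-102) = -366363*(-1/379282) + (92568 + 268324 + 394198)*(-1/102) = 366363/379282 + 755090*(-1/102) = 366363/379282 - 377545/51 = -143177338177/19343382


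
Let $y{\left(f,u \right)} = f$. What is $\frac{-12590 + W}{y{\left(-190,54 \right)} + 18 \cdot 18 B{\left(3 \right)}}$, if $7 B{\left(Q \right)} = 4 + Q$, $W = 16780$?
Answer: $\frac{2095}{67} \approx 31.269$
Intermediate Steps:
$B{\left(Q \right)} = \frac{4}{7} + \frac{Q}{7}$ ($B{\left(Q \right)} = \frac{4 + Q}{7} = \frac{4}{7} + \frac{Q}{7}$)
$\frac{-12590 + W}{y{\left(-190,54 \right)} + 18 \cdot 18 B{\left(3 \right)}} = \frac{-12590 + 16780}{-190 + 18 \cdot 18 \left(\frac{4}{7} + \frac{1}{7} \cdot 3\right)} = \frac{4190}{-190 + 324 \left(\frac{4}{7} + \frac{3}{7}\right)} = \frac{4190}{-190 + 324 \cdot 1} = \frac{4190}{-190 + 324} = \frac{4190}{134} = 4190 \cdot \frac{1}{134} = \frac{2095}{67}$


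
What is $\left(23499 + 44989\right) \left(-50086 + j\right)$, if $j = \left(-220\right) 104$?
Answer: $-4997295408$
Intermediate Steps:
$j = -22880$
$\left(23499 + 44989\right) \left(-50086 + j\right) = \left(23499 + 44989\right) \left(-50086 - 22880\right) = 68488 \left(-72966\right) = -4997295408$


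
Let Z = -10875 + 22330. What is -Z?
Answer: -11455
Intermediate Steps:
Z = 11455
-Z = -1*11455 = -11455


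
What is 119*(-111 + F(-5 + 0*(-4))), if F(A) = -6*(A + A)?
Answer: -6069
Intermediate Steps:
F(A) = -12*A
119*(-111 + F(-5 + 0*(-4))) = 119*(-111 - 12*(-5 + 0*(-4))) = 119*(-111 - 12*(-5 + 0)) = 119*(-111 - 12*(-5)) = 119*(-111 + 60) = 119*(-51) = -6069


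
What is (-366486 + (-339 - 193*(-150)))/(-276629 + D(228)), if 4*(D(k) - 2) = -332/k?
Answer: 77035500/63071039 ≈ 1.2214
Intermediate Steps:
D(k) = 2 - 83/k (D(k) = 2 + (-332/k)/4 = 2 - 83/k)
(-366486 + (-339 - 193*(-150)))/(-276629 + D(228)) = (-366486 + (-339 - 193*(-150)))/(-276629 + (2 - 83/228)) = (-366486 + (-339 + 28950))/(-276629 + (2 - 83*1/228)) = (-366486 + 28611)/(-276629 + (2 - 83/228)) = -337875/(-276629 + 373/228) = -337875/(-63071039/228) = -337875*(-228/63071039) = 77035500/63071039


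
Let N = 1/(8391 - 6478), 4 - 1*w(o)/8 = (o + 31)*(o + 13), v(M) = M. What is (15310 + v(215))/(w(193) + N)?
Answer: -29699325/706126559 ≈ -0.042059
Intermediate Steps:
w(o) = 32 - 8*(13 + o)*(31 + o) (w(o) = 32 - 8*(o + 31)*(o + 13) = 32 - 8*(31 + o)*(13 + o) = 32 - 8*(13 + o)*(31 + o))
N = 1/1913 ≈ 0.00052274
(15310 + v(215))/(w(193) + N) = (15310 + 215)/((-3192 - 352*193 - 8*193²) + 1/1913) = 15525/((-3192 - 67936 - 8*37249) + 1/1913) = 15525/((-3192 - 67936 - 297992) + 1/1913) = 15525/(-369120 + 1/1913) = 15525/(-706126559/1913) = 15525*(-1913/706126559) = -29699325/706126559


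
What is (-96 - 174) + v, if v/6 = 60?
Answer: 90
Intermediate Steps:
v = 360 (v = 6*60 = 360)
(-96 - 174) + v = (-96 - 174) + 360 = -270 + 360 = 90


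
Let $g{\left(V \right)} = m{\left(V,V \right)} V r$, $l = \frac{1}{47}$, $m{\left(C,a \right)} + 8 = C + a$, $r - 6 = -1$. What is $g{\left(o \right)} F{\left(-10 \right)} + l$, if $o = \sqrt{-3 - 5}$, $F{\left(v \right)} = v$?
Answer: $\frac{37601}{47} + 800 i \sqrt{2} \approx 800.02 + 1131.4 i$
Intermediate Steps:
$r = 5$ ($r = 6 - 1 = 5$)
$m{\left(C,a \right)} = -8 + C + a$ ($m{\left(C,a \right)} = -8 + \left(C + a\right) = -8 + C + a$)
$o = 2 i \sqrt{2}$ ($o = \sqrt{-8} = 2 i \sqrt{2} \approx 2.8284 i$)
$l = \frac{1}{47} \approx 0.021277$
$g{\left(V \right)} = 5 V \left(-8 + 2 V\right)$ ($g{\left(V \right)} = \left(-8 + V + V\right) V 5 = \left(-8 + 2 V\right) V 5 = V \left(-8 + 2 V\right) 5 = 5 V \left(-8 + 2 V\right)$)
$g{\left(o \right)} F{\left(-10 \right)} + l = 10 \cdot 2 i \sqrt{2} \left(-4 + 2 i \sqrt{2}\right) \left(-10\right) + \frac{1}{47} = 20 i \sqrt{2} \left(-4 + 2 i \sqrt{2}\right) \left(-10\right) + \frac{1}{47} = - 200 i \sqrt{2} \left(-4 + 2 i \sqrt{2}\right) + \frac{1}{47} = \frac{1}{47} - 200 i \sqrt{2} \left(-4 + 2 i \sqrt{2}\right)$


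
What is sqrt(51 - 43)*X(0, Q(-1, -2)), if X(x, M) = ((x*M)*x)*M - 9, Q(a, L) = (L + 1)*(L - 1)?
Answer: -18*sqrt(2) ≈ -25.456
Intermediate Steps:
Q(a, L) = (1 + L)*(-1 + L)
X(x, M) = -9 + M**2*x**2 (X(x, M) = ((M*x)*x)*M - 9 = (M*x**2)*M - 9 = M**2*x**2 - 9 = -9 + M**2*x**2)
sqrt(51 - 43)*X(0, Q(-1, -2)) = sqrt(51 - 43)*(-9 + (-1 + (-2)**2)**2*0**2) = sqrt(8)*(-9 + (-1 + 4)**2*0) = (2*sqrt(2))*(-9 + 3**2*0) = (2*sqrt(2))*(-9 + 9*0) = (2*sqrt(2))*(-9 + 0) = (2*sqrt(2))*(-9) = -18*sqrt(2)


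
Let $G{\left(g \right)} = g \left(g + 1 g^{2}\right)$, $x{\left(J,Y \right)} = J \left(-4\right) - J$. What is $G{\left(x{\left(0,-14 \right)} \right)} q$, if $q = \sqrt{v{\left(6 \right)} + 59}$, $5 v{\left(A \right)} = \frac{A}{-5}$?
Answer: $0$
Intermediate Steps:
$v{\left(A \right)} = - \frac{A}{25}$ ($v{\left(A \right)} = \frac{A \frac{1}{-5}}{5} = \frac{A \left(- \frac{1}{5}\right)}{5} = \frac{\left(- \frac{1}{5}\right) A}{5} = - \frac{A}{25}$)
$q = \frac{\sqrt{1469}}{5}$ ($q = \sqrt{\left(- \frac{1}{25}\right) 6 + 59} = \sqrt{- \frac{6}{25} + 59} = \sqrt{\frac{1469}{25}} = \frac{\sqrt{1469}}{5} \approx 7.6655$)
$x{\left(J,Y \right)} = - 5 J$ ($x{\left(J,Y \right)} = - 4 J - J = - 5 J$)
$G{\left(g \right)} = g \left(g + g^{2}\right)$
$G{\left(x{\left(0,-14 \right)} \right)} q = \left(\left(-5\right) 0\right)^{2} \left(1 - 0\right) \frac{\sqrt{1469}}{5} = 0^{2} \left(1 + 0\right) \frac{\sqrt{1469}}{5} = 0 \cdot 1 \frac{\sqrt{1469}}{5} = 0 \frac{\sqrt{1469}}{5} = 0$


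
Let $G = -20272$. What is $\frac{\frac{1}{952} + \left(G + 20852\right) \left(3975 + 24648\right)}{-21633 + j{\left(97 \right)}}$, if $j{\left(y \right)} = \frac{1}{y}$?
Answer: $- \frac{1533034141057}{1997676800} \approx -767.41$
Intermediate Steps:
$\frac{\frac{1}{952} + \left(G + 20852\right) \left(3975 + 24648\right)}{-21633 + j{\left(97 \right)}} = \frac{\frac{1}{952} + \left(-20272 + 20852\right) \left(3975 + 24648\right)}{-21633 + \frac{1}{97}} = \frac{\frac{1}{952} + 580 \cdot 28623}{-21633 + \frac{1}{97}} = \frac{\frac{1}{952} + 16601340}{- \frac{2098400}{97}} = \frac{15804475681}{952} \left(- \frac{97}{2098400}\right) = - \frac{1533034141057}{1997676800}$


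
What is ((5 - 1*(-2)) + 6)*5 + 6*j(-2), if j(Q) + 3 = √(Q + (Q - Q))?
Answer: 47 + 6*I*√2 ≈ 47.0 + 8.4853*I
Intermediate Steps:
j(Q) = -3 + √Q (j(Q) = -3 + √(Q + (Q - Q)) = -3 + √(Q + 0) = -3 + √Q)
((5 - 1*(-2)) + 6)*5 + 6*j(-2) = ((5 - 1*(-2)) + 6)*5 + 6*(-3 + √(-2)) = ((5 + 2) + 6)*5 + 6*(-3 + I*√2) = (7 + 6)*5 + (-18 + 6*I*√2) = 13*5 + (-18 + 6*I*√2) = 65 + (-18 + 6*I*√2) = 47 + 6*I*√2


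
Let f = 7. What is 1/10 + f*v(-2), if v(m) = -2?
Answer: -139/10 ≈ -13.900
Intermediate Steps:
1/10 + f*v(-2) = 1/10 + 7*(-2) = ⅒ - 14 = -139/10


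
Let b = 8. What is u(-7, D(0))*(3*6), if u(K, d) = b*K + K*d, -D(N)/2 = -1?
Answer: -1260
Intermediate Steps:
D(N) = 2 (D(N) = -2*(-1) = 2)
u(K, d) = 8*K + K*d
u(-7, D(0))*(3*6) = (-7*(8 + 2))*(3*6) = -7*10*18 = -70*18 = -1260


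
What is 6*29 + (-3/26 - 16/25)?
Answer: 112609/650 ≈ 173.24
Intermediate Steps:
6*29 + (-3/26 - 16/25) = 174 + (-3*1/26 - 16*1/25) = 174 + (-3/26 - 16/25) = 174 - 491/650 = 112609/650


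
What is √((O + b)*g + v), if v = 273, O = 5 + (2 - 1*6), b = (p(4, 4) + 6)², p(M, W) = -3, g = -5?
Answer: √223 ≈ 14.933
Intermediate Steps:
b = 9 (b = (-3 + 6)² = 3² = 9)
O = 1 (O = 5 + (2 - 6) = 5 - 4 = 1)
√((O + b)*g + v) = √((1 + 9)*(-5) + 273) = √(10*(-5) + 273) = √(-50 + 273) = √223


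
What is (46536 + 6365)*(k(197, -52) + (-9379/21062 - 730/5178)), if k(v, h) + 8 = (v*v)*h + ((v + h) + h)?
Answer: -5821208703922001555/54529518 ≈ -1.0675e+11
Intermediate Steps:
k(v, h) = -8 + v + 2*h + h*v² (k(v, h) = -8 + ((v*v)*h + ((v + h) + h)) = -8 + (v²*h + ((h + v) + h)) = -8 + (h*v² + (v + 2*h)) = -8 + (v + 2*h + h*v²) = -8 + v + 2*h + h*v²)
(46536 + 6365)*(k(197, -52) + (-9379/21062 - 730/5178)) = (46536 + 6365)*((-8 + 197 + 2*(-52) - 52*197²) + (-9379/21062 - 730/5178)) = 52901*((-8 + 197 - 104 - 52*38809) + (-9379*1/21062 - 730*1/5178)) = 52901*((-8 + 197 - 104 - 2018068) + (-9379/21062 - 365/2589)) = 52901*(-2017983 - 31969861/54529518) = 52901*(-110039672292055/54529518) = -5821208703922001555/54529518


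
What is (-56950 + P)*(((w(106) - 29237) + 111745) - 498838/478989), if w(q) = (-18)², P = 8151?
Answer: -1936106083769990/478989 ≈ -4.0421e+9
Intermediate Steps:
w(q) = 324
(-56950 + P)*(((w(106) - 29237) + 111745) - 498838/478989) = (-56950 + 8151)*(((324 - 29237) + 111745) - 498838/478989) = -48799*((-28913 + 111745) - 498838*1/478989) = -48799*(82832 - 498838/478989) = -48799*39675118010/478989 = -1936106083769990/478989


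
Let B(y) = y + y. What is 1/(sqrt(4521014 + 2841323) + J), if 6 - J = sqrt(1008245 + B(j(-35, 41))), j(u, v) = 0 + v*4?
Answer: 1/(6 + sqrt(7362337) - sqrt(1008573)) ≈ 0.00058306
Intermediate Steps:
j(u, v) = 4*v (j(u, v) = 0 + 4*v = 4*v)
B(y) = 2*y
J = 6 - sqrt(1008573) (J = 6 - sqrt(1008245 + 2*(4*41)) = 6 - sqrt(1008245 + 2*164) = 6 - sqrt(1008245 + 328) = 6 - sqrt(1008573) ≈ -998.28)
1/(sqrt(4521014 + 2841323) + J) = 1/(sqrt(4521014 + 2841323) + (6 - sqrt(1008573))) = 1/(sqrt(7362337) + (6 - sqrt(1008573))) = 1/(6 + sqrt(7362337) - sqrt(1008573))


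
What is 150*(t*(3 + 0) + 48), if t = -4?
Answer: 5400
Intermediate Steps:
150*(t*(3 + 0) + 48) = 150*(-4*(3 + 0) + 48) = 150*(-4*3 + 48) = 150*(-12 + 48) = 150*36 = 5400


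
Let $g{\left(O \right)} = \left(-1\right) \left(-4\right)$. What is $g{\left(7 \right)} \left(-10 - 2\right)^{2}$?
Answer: $576$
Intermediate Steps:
$g{\left(O \right)} = 4$
$g{\left(7 \right)} \left(-10 - 2\right)^{2} = 4 \left(-10 - 2\right)^{2} = 4 \left(-12\right)^{2} = 4 \cdot 144 = 576$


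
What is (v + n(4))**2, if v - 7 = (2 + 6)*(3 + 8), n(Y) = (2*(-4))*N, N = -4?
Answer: 16129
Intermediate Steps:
n(Y) = 32 (n(Y) = (2*(-4))*(-4) = -8*(-4) = 32)
v = 95 (v = 7 + (2 + 6)*(3 + 8) = 7 + 8*11 = 7 + 88 = 95)
(v + n(4))**2 = (95 + 32)**2 = 127**2 = 16129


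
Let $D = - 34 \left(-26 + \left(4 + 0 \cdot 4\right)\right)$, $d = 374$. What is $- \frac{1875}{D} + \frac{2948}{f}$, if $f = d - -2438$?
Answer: $- \frac{766849}{525844} \approx -1.4583$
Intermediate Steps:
$f = 2812$ ($f = 374 - -2438 = 374 + 2438 = 2812$)
$D = 748$ ($D = - 34 \left(-26 + \left(4 + 0\right)\right) = - 34 \left(-26 + 4\right) = \left(-34\right) \left(-22\right) = 748$)
$- \frac{1875}{D} + \frac{2948}{f} = - \frac{1875}{748} + \frac{2948}{2812} = \left(-1875\right) \frac{1}{748} + 2948 \cdot \frac{1}{2812} = - \frac{1875}{748} + \frac{737}{703} = - \frac{766849}{525844}$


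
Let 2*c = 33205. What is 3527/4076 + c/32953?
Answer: 183897021/134316428 ≈ 1.3691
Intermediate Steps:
c = 33205/2 (c = (1/2)*33205 = 33205/2 ≈ 16603.)
3527/4076 + c/32953 = 3527/4076 + (33205/2)/32953 = 3527*(1/4076) + (33205/2)*(1/32953) = 3527/4076 + 33205/65906 = 183897021/134316428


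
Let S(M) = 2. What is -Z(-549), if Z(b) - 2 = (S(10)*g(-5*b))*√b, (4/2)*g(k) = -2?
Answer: -2 + 6*I*√61 ≈ -2.0 + 46.862*I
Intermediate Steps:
g(k) = -1 (g(k) = (½)*(-2) = -1)
Z(b) = 2 - 2*√b (Z(b) = 2 + (2*(-1))*√b = 2 - 2*√b)
-Z(-549) = -(2 - 6*I*√61) = -2 + 6*I*√61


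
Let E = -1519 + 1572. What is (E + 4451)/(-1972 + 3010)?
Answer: 2252/519 ≈ 4.3391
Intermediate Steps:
E = 53
(E + 4451)/(-1972 + 3010) = (53 + 4451)/(-1972 + 3010) = 4504/1038 = 4504*(1/1038) = 2252/519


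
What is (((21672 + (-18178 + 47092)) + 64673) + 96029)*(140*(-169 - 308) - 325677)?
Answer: -82921454616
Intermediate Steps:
(((21672 + (-18178 + 47092)) + 64673) + 96029)*(140*(-169 - 308) - 325677) = (((21672 + 28914) + 64673) + 96029)*(140*(-477) - 325677) = ((50586 + 64673) + 96029)*(-66780 - 325677) = (115259 + 96029)*(-392457) = 211288*(-392457) = -82921454616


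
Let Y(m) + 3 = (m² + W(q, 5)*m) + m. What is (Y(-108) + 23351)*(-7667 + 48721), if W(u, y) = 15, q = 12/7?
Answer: 1366441336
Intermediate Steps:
q = 12/7 (q = 12*(⅐) = 12/7 ≈ 1.7143)
Y(m) = -3 + m² + 16*m (Y(m) = -3 + ((m² + 15*m) + m) = -3 + (m² + 16*m) = -3 + m² + 16*m)
(Y(-108) + 23351)*(-7667 + 48721) = ((-3 + (-108)² + 16*(-108)) + 23351)*(-7667 + 48721) = ((-3 + 11664 - 1728) + 23351)*41054 = (9933 + 23351)*41054 = 33284*41054 = 1366441336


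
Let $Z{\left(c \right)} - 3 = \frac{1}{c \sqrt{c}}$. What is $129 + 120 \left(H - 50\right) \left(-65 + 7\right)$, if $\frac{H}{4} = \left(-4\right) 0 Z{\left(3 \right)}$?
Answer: $348129$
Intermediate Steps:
$Z{\left(c \right)} = 3 + \frac{1}{c^{\frac{3}{2}}}$ ($Z{\left(c \right)} = 3 + \frac{1}{c \sqrt{c}} = 3 + \frac{1}{c^{\frac{3}{2}}}$)
$H = 0$ ($H = 4 \left(-4\right) 0 \left(3 + \frac{1}{3 \sqrt{3}}\right) = 4 \cdot 0 \left(3 + \frac{\sqrt{3}}{9}\right) = 4 \cdot 0 = 0$)
$129 + 120 \left(H - 50\right) \left(-65 + 7\right) = 129 + 120 \left(0 - 50\right) \left(-65 + 7\right) = 129 + 120 \left(\left(-50\right) \left(-58\right)\right) = 129 + 120 \cdot 2900 = 129 + 348000 = 348129$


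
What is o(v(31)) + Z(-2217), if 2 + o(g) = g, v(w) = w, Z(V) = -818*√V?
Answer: 29 - 818*I*√2217 ≈ 29.0 - 38516.0*I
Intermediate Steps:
o(g) = -2 + g
o(v(31)) + Z(-2217) = (-2 + 31) - 818*I*√2217 = 29 - 818*I*√2217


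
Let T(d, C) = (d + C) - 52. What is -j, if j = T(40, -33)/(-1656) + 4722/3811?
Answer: -887903/701224 ≈ -1.2662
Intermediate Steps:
T(d, C) = -52 + C + d (T(d, C) = (C + d) - 52 = -52 + C + d)
j = 887903/701224 (j = (-52 - 33 + 40)/(-1656) + 4722/3811 = -45*(-1/1656) + 4722*(1/3811) = 5/184 + 4722/3811 = 887903/701224 ≈ 1.2662)
-j = -1*887903/701224 = -887903/701224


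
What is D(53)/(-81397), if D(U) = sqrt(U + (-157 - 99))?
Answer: -I*sqrt(203)/81397 ≈ -0.00017504*I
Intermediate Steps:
D(U) = sqrt(-256 + U) (D(U) = sqrt(U - 256) = sqrt(-256 + U))
D(53)/(-81397) = sqrt(-256 + 53)/(-81397) = sqrt(-203)*(-1/81397) = (I*sqrt(203))*(-1/81397) = -I*sqrt(203)/81397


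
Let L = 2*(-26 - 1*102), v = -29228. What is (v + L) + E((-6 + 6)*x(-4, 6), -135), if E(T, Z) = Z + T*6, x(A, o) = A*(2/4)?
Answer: -29619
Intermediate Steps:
x(A, o) = A/2 (x(A, o) = A*(2*(¼)) = A*(½) = A/2)
E(T, Z) = Z + 6*T
L = -256 (L = 2*(-26 - 102) = 2*(-128) = -256)
(v + L) + E((-6 + 6)*x(-4, 6), -135) = (-29228 - 256) + (-135 + 6*((-6 + 6)*((½)*(-4)))) = -29484 + (-135 + 6*(0*(-2))) = -29484 + (-135 + 6*0) = -29484 + (-135 + 0) = -29484 - 135 = -29619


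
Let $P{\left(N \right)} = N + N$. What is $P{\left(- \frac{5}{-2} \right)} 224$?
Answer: $1120$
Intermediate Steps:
$P{\left(N \right)} = 2 N$
$P{\left(- \frac{5}{-2} \right)} 224 = 2 \left(- \frac{5}{-2}\right) 224 = 2 \left(\left(-5\right) \left(- \frac{1}{2}\right)\right) 224 = 2 \cdot \frac{5}{2} \cdot 224 = 5 \cdot 224 = 1120$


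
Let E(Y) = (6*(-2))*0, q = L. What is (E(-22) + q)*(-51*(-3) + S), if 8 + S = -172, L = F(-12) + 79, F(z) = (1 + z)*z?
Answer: -5697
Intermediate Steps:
F(z) = z*(1 + z)
L = 211 (L = -12*(1 - 12) + 79 = -12*(-11) + 79 = 132 + 79 = 211)
S = -180 (S = -8 - 172 = -180)
q = 211
E(Y) = 0 (E(Y) = -12*0 = 0)
(E(-22) + q)*(-51*(-3) + S) = (0 + 211)*(-51*(-3) - 180) = 211*(153 - 180) = 211*(-27) = -5697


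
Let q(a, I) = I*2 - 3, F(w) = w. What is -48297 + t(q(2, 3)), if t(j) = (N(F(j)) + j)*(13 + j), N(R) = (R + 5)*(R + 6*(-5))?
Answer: -51705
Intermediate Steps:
q(a, I) = -3 + 2*I (q(a, I) = 2*I - 3 = -3 + 2*I)
N(R) = (-30 + R)*(5 + R) (N(R) = (5 + R)*(R - 30) = (5 + R)*(-30 + R) = (-30 + R)*(5 + R))
t(j) = (13 + j)*(-150 + j² - 24*j) (t(j) = ((-150 + j² - 25*j) + j)*(13 + j) = (-150 + j² - 24*j)*(13 + j) = (13 + j)*(-150 + j² - 24*j))
-48297 + t(q(2, 3)) = -48297 + (-1950 + (-3 + 2*3)³ - 462*(-3 + 2*3) - 11*(-3 + 2*3)²) = -48297 + (-1950 + (-3 + 6)³ - 462*(-3 + 6) - 11*(-3 + 6)²) = -48297 + (-1950 + 3³ - 462*3 - 11*3²) = -48297 + (-1950 + 27 - 1386 - 11*9) = -48297 + (-1950 + 27 - 1386 - 99) = -48297 - 3408 = -51705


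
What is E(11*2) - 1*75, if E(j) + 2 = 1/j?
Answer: -1693/22 ≈ -76.955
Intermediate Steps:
E(j) = -2 + 1/j
E(11*2) - 1*75 = (-2 + 1/(11*2)) - 1*75 = (-2 + 1/22) - 75 = -43/22 - 75 = -1693/22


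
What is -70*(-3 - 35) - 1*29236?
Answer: -26576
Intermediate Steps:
-70*(-3 - 35) - 1*29236 = -70*(-38) - 29236 = 2660 - 29236 = -26576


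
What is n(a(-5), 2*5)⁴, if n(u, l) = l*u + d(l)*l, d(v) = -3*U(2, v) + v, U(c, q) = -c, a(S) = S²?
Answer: 28257610000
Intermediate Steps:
d(v) = 6 + v (d(v) = -(-3)*2 + v = -3*(-2) + v = 6 + v)
n(u, l) = l*u + l*(6 + l) (n(u, l) = l*u + (6 + l)*l = l*u + l*(6 + l))
n(a(-5), 2*5)⁴ = ((2*5)*(6 + 2*5 + (-5)²))⁴ = (10*(6 + 10 + 25))⁴ = (10*41)⁴ = 410⁴ = 28257610000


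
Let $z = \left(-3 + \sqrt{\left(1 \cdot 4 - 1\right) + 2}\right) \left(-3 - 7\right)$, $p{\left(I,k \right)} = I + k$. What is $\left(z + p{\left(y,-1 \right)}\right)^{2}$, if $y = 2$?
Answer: $1461 - 620 \sqrt{5} \approx 74.638$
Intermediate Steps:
$z = 30 - 10 \sqrt{5}$ ($z = \left(-3 + \sqrt{\left(4 - 1\right) + 2}\right) \left(-10\right) = \left(-3 + \sqrt{3 + 2}\right) \left(-10\right) = \left(-3 + \sqrt{5}\right) \left(-10\right) = 30 - 10 \sqrt{5} \approx 7.6393$)
$\left(z + p{\left(y,-1 \right)}\right)^{2} = \left(\left(30 - 10 \sqrt{5}\right) + \left(2 - 1\right)\right)^{2} = \left(\left(30 - 10 \sqrt{5}\right) + 1\right)^{2} = \left(31 - 10 \sqrt{5}\right)^{2}$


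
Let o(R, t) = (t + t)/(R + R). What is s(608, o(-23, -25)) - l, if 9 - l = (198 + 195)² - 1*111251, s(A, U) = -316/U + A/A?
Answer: 1072482/25 ≈ 42899.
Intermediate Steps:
o(R, t) = t/R (o(R, t) = (2*t)/((2*R)) = (2*t)*(1/(2*R)) = t/R)
s(A, U) = 1 - 316/U (s(A, U) = -316/U + 1 = 1 - 316/U)
l = -43189 (l = 9 - ((198 + 195)² - 1*111251) = 9 - (393² - 111251) = 9 - (154449 - 111251) = 9 - 1*43198 = 9 - 43198 = -43189)
s(608, o(-23, -25)) - l = (-316 - 25/(-23))/((-25/(-23))) - 1*(-43189) = (-316 - 25*(-1/23))/((-25*(-1/23))) + 43189 = (-316 + 25/23)/(25/23) + 43189 = (23/25)*(-7243/23) + 43189 = -7243/25 + 43189 = 1072482/25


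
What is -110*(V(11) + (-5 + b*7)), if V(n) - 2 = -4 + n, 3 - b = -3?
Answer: -5060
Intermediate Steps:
b = 6 (b = 3 - 1*(-3) = 3 + 3 = 6)
V(n) = -2 + n (V(n) = 2 + (-4 + n) = -2 + n)
-110*(V(11) + (-5 + b*7)) = -110*((-2 + 11) + (-5 + 6*7)) = -110*(9 + (-5 + 42)) = -110*(9 + 37) = -110*46 = -5060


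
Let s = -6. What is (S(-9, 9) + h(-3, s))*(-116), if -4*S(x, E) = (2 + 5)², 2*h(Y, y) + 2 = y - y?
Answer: 1537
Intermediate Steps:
h(Y, y) = -1 (h(Y, y) = -1 + (y - y)/2 = -1 + (½)*0 = -1 + 0 = -1)
S(x, E) = -49/4 (S(x, E) = -(2 + 5)²/4 = -¼*7² = -¼*49 = -49/4)
(S(-9, 9) + h(-3, s))*(-116) = (-49/4 - 1)*(-116) = -53/4*(-116) = 1537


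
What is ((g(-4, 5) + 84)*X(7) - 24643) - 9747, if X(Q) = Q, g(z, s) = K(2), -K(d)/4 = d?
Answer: -33858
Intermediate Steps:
K(d) = -4*d
g(z, s) = -8 (g(z, s) = -4*2 = -8)
((g(-4, 5) + 84)*X(7) - 24643) - 9747 = ((-8 + 84)*7 - 24643) - 9747 = (76*7 - 24643) - 9747 = (532 - 24643) - 9747 = -24111 - 9747 = -33858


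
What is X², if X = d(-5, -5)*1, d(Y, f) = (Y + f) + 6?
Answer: 16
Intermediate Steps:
d(Y, f) = 6 + Y + f
X = -4 (X = (6 - 5 - 5)*1 = -4*1 = -4)
X² = (-4)² = 16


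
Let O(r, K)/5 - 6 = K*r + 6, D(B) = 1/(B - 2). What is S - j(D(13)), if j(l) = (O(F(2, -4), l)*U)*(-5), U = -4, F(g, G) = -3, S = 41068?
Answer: 438848/11 ≈ 39895.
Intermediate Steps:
D(B) = 1/(-2 + B)
O(r, K) = 60 + 5*K*r (O(r, K) = 30 + 5*(K*r + 6) = 30 + 5*(6 + K*r) = 30 + (30 + 5*K*r) = 60 + 5*K*r)
j(l) = 1200 - 300*l (j(l) = ((60 + 5*l*(-3))*(-4))*(-5) = ((60 - 15*l)*(-4))*(-5) = (-240 + 60*l)*(-5) = 1200 - 300*l)
S - j(D(13)) = 41068 - (1200 - 300/(-2 + 13)) = 41068 - (1200 - 300/11) = 41068 - 1*12900/11 = 41068 - 12900/11 = 438848/11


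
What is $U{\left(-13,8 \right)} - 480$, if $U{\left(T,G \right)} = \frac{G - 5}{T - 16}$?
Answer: $- \frac{13923}{29} \approx -480.1$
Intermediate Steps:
$U{\left(T,G \right)} = \frac{-5 + G}{-16 + T}$ ($U{\left(T,G \right)} = \frac{G - 5}{-16 + T} = \frac{-5 + G}{-16 + T}$)
$U{\left(-13,8 \right)} - 480 = \frac{-5 + 8}{-16 - 13} - 480 = \frac{1}{-29} \cdot 3 - 480 = \left(- \frac{1}{29}\right) 3 - 480 = - \frac{3}{29} - 480 = - \frac{13923}{29}$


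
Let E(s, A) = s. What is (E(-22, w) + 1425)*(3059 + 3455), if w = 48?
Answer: 9139142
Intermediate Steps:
(E(-22, w) + 1425)*(3059 + 3455) = (-22 + 1425)*(3059 + 3455) = 1403*6514 = 9139142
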